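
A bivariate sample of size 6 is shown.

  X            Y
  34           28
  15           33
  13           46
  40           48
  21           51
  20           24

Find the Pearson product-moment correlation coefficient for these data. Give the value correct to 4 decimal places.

n = 6, ΣX = 143, ΣY = 230, ΣX² = 3991, ΣY² = 9470, ΣXY = 5516
nΣXY − ΣXΣY = 33096 − 32890 = 206
nΣX² − (ΣX)² = 23946 − 20449 = 3497; nΣY² − (ΣY)² = 56820 − 52900 = 3920
r = 206 / √(3497 × 3920) = 206 / 3702.4640 ≈ 0.0556

0.0556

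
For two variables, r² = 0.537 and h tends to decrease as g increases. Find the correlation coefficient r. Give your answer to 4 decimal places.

|r| = √0.537 = 0.7328
The association is negative, so r = −0.7328.

-0.7328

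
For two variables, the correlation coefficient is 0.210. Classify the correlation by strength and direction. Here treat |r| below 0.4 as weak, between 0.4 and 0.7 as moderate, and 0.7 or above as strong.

weak positive

r = 0.210 > 0 so the relationship is positive.
|r| = 0.210, which falls in the weak range.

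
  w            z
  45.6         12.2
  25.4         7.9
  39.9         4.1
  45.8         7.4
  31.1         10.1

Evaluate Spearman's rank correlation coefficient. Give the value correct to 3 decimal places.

-0.100

Rank w: 4, 1, 3, 5, 2
Rank z: 5, 3, 1, 2, 4
d = rank(w) − rank(z): -1, -2, 2, 3, -2; Σd² = 22
ρ = 1 − 6Σd² / [n(n²−1)] = 1 − 6×22 / (5×24) = 1 − 132/120 ≈ -0.100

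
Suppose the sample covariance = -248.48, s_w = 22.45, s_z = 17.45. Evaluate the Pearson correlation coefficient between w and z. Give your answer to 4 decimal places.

-0.6343

r = Cov(w,z) / (s_w · s_z) = -248.48 / (22.45 × 17.45)
  = -248.48 / 391.7525 ≈ -0.6343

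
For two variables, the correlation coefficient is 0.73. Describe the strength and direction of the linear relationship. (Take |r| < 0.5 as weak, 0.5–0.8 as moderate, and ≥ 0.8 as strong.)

moderate positive

r = 0.73 > 0 so the relationship is positive.
|r| = 0.73, which falls in the moderate range.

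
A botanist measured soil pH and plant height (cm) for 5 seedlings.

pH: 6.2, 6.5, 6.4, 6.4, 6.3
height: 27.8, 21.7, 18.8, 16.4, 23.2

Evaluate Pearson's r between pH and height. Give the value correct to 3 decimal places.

n = 5, Σx = 31.8, Σy = 107.9, Σx² = 202.3, Σy² = 2404.37, Σxy = 684.85
nΣxy − ΣxΣy = 3424.25 − 3431.22 = -6.97
nΣx² − (Σx)² = 1011.5 − 1011.24 = 0.26; nΣy² − (Σy)² = 12021.85 − 11642.41 = 379.44
r = -6.97 / √(0.26 × 379.44) = -6.97 / 9.9325 ≈ -0.702

-0.702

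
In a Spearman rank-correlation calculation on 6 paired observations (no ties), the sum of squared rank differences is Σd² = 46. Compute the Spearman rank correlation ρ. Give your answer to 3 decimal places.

ρ = 1 − 6Σd² / [n(n²−1)] = 1 − 6×46 / (6×35)
  = 1 − 276/210 = 1 − 1.3143 ≈ -0.314

-0.314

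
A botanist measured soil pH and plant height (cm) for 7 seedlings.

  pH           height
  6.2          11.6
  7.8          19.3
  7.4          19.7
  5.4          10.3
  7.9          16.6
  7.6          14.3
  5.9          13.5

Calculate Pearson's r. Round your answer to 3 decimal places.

n = 7, Σx = 48.2, Σy = 105.3, Σx² = 338.18, Σy² = 1663.53, Σxy = 743.33
nΣxy − ΣxΣy = 5203.31 − 5075.46 = 127.85
nΣx² − (Σx)² = 2367.26 − 2323.24 = 44.02; nΣy² − (Σy)² = 11644.71 − 11088.09 = 556.62
r = 127.85 / √(44.02 × 556.62) = 127.85 / 156.5325 ≈ 0.817

0.817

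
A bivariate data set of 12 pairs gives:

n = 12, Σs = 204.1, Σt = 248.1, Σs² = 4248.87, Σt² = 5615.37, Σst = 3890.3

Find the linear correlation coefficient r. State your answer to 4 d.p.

-0.5360

r = (nΣst − ΣsΣt) / √[(nΣs² − (Σs)²)(nΣt² − (Σt)²)]
Numerator: 12×3890.3 − 204.1×248.1 = -3953.61
Denominator: √[(50986.44 − 41656.81)(67384.44 − 61553.61)] = √[9329.63 × 5830.83] = 7375.6008
r = -3953.61 / 7375.6008 ≈ -0.5360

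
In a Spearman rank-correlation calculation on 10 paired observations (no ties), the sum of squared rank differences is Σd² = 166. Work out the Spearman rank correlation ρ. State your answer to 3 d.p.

ρ = 1 − 6Σd² / [n(n²−1)] = 1 − 6×166 / (10×99)
  = 1 − 996/990 = 1 − 1.0061 ≈ -0.006

-0.006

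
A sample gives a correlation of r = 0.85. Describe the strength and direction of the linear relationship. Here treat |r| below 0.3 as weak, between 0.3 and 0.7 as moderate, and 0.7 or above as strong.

r = 0.85 > 0 so the relationship is positive.
|r| = 0.85, which falls in the strong range.

strong positive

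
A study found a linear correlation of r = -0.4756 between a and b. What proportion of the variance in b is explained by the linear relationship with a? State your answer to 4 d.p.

r² = (-0.4756)² = 0.2262

0.2262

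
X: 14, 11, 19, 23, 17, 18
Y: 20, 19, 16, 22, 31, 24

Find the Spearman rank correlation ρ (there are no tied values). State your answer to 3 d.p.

Rank X: 2, 1, 5, 6, 3, 4
Rank Y: 3, 2, 1, 4, 6, 5
d = rank(X) − rank(Y): -1, -1, 4, 2, -3, -1; Σd² = 32
ρ = 1 − 6Σd² / [n(n²−1)] = 1 − 6×32 / (6×35) = 1 − 192/210 ≈ 0.086

0.086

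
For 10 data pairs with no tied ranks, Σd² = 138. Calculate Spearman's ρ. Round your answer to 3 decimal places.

0.164

ρ = 1 − 6Σd² / [n(n²−1)] = 1 − 6×138 / (10×99)
  = 1 − 828/990 = 1 − 0.8364 ≈ 0.164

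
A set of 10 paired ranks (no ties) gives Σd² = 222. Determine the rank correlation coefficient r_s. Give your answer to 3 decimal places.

ρ = 1 − 6Σd² / [n(n²−1)] = 1 − 6×222 / (10×99)
  = 1 − 1332/990 = 1 − 1.3455 ≈ -0.345

-0.345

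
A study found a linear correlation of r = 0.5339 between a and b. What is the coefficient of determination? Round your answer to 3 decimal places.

0.285

r² = (0.5339)² = 0.285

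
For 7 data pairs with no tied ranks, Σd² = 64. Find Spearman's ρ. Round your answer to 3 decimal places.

-0.143

ρ = 1 − 6Σd² / [n(n²−1)] = 1 − 6×64 / (7×48)
  = 1 − 384/336 = 1 − 1.1429 ≈ -0.143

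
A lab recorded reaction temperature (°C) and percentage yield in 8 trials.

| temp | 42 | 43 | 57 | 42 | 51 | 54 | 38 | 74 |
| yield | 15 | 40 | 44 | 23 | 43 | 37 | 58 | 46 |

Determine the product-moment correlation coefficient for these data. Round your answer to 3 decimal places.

n = 8, Σx = 401, Σy = 306, Σx² = 21063, Σy² = 12988, Σxy = 15623
nΣxy − ΣxΣy = 124984 − 122706 = 2278
nΣx² − (Σx)² = 168504 − 160801 = 7703; nΣy² − (Σy)² = 103904 − 93636 = 10268
r = 2278 / √(7703 × 10268) = 2278 / 8893.5035 ≈ 0.256

0.256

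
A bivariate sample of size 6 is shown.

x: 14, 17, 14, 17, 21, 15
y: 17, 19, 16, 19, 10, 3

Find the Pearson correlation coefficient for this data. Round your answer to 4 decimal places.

n = 6, Σx = 98, Σy = 84, Σx² = 1636, Σy² = 1376, Σxy = 1363
nΣxy − ΣxΣy = 8178 − 8232 = -54
nΣx² − (Σx)² = 9816 − 9604 = 212; nΣy² − (Σy)² = 8256 − 7056 = 1200
r = -54 / √(212 × 1200) = -54 / 504.3808 ≈ -0.1071

-0.1071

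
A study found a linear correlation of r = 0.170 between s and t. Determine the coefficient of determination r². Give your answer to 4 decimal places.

0.0289

r² = (0.170)² = 0.0289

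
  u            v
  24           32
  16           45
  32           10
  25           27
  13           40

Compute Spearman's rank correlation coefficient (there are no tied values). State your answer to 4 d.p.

Rank u: 3, 2, 5, 4, 1
Rank v: 3, 5, 1, 2, 4
d = rank(u) − rank(v): 0, -3, 4, 2, -3; Σd² = 38
ρ = 1 − 6Σd² / [n(n²−1)] = 1 − 6×38 / (5×24) = 1 − 228/120 ≈ -0.9000

-0.9000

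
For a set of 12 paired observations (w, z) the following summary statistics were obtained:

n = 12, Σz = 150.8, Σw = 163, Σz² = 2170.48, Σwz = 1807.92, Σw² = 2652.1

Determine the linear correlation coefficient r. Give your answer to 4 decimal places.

r = (nΣwz − ΣwΣz) / √[(nΣw² − (Σw)²)(nΣz² − (Σz)²)]
Numerator: 12×1807.92 − 163×150.8 = -2885.36
Denominator: √[(31825.2 − 26569)(26045.76 − 22740.64)] = √[5256.2 × 3305.12] = 4168.0177
r = -2885.36 / 4168.0177 ≈ -0.6923

-0.6923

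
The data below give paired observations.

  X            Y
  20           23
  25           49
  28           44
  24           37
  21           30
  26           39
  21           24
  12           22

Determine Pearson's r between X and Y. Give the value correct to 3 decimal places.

0.810

n = 8, ΣX = 177, ΣY = 268, ΣX² = 4087, ΣY² = 9716, ΣXY = 6217
nΣXY − ΣXΣY = 49736 − 47436 = 2300
nΣX² − (ΣX)² = 32696 − 31329 = 1367; nΣY² − (ΣY)² = 77728 − 71824 = 5904
r = 2300 / √(1367 × 5904) = 2300 / 2840.9097 ≈ 0.810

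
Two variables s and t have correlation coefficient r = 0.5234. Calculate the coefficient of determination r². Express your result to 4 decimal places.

r² = (0.5234)² = 0.2739

0.2739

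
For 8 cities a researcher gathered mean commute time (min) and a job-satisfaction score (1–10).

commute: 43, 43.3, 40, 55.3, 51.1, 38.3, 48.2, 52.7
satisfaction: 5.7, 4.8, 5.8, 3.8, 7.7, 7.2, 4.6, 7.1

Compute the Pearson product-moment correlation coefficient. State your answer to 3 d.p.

n = 8, Σx = 371.9, Σy = 46.7, Σx² = 17560.61, Σy² = 286.31, Σxy = 2160.2
nΣxy − ΣxΣy = 17281.6 − 17367.73 = -86.13
nΣx² − (Σx)² = 140484.88 − 138309.61 = 2175.27; nΣy² − (Σy)² = 2290.48 − 2180.89 = 109.59
r = -86.13 / √(2175.27 × 109.59) = -86.13 / 488.2498 ≈ -0.176

-0.176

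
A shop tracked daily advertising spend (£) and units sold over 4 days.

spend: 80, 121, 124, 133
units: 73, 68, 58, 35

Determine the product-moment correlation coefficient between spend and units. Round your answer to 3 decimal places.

-0.737

n = 4, Σx = 458, Σy = 234, Σx² = 54106, Σy² = 14542, Σxy = 25915
nΣxy − ΣxΣy = 103660 − 107172 = -3512
nΣx² − (Σx)² = 216424 − 209764 = 6660; nΣy² − (Σy)² = 58168 − 54756 = 3412
r = -3512 / √(6660 × 3412) = -3512 / 4766.9613 ≈ -0.737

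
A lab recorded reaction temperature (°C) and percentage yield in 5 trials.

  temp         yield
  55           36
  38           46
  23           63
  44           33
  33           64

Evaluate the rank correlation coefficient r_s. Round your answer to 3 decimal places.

-0.800

Rank temp: 5, 3, 1, 4, 2
Rank yield: 2, 3, 4, 1, 5
d = rank(temp) − rank(yield): 3, 0, -3, 3, -3; Σd² = 36
ρ = 1 − 6Σd² / [n(n²−1)] = 1 − 6×36 / (5×24) = 1 − 216/120 ≈ -0.800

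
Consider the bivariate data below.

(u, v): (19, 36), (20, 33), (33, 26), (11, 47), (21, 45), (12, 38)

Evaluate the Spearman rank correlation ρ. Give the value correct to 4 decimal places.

-0.6571

Rank u: 3, 4, 6, 1, 5, 2
Rank v: 3, 2, 1, 6, 5, 4
d = rank(u) − rank(v): 0, 2, 5, -5, 0, -2; Σd² = 58
ρ = 1 − 6Σd² / [n(n²−1)] = 1 − 6×58 / (6×35) = 1 − 348/210 ≈ -0.6571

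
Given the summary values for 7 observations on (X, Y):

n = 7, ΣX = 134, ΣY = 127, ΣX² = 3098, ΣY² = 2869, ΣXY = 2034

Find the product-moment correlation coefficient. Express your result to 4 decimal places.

r = (nΣXY − ΣXΣY) / √[(nΣX² − (ΣX)²)(nΣY² − (ΣY)²)]
Numerator: 7×2034 − 134×127 = -2780
Denominator: √[(21686 − 17956)(20083 − 16129)] = √[3730 × 3954] = 3840.3672
r = -2780 / 3840.3672 ≈ -0.7239

-0.7239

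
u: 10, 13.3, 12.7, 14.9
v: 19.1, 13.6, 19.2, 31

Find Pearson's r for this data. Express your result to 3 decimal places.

0.506

n = 4, Σu = 50.9, Σv = 82.9, Σu² = 660.19, Σv² = 1879.41, Σuv = 1077.62
nΣuv − ΣuΣv = 4310.48 − 4219.61 = 90.87
nΣu² − (Σu)² = 2640.76 − 2590.81 = 49.95; nΣv² − (Σv)² = 7517.64 − 6872.41 = 645.23
r = 90.87 / √(49.95 × 645.23) = 90.87 / 179.5250 ≈ 0.506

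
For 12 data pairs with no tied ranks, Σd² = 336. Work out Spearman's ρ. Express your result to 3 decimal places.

-0.175

ρ = 1 − 6Σd² / [n(n²−1)] = 1 − 6×336 / (12×143)
  = 1 − 2016/1716 = 1 − 1.1748 ≈ -0.175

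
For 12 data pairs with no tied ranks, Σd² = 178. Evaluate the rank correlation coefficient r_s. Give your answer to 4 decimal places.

ρ = 1 − 6Σd² / [n(n²−1)] = 1 − 6×178 / (12×143)
  = 1 − 1068/1716 = 1 − 0.62238 ≈ 0.3776

0.3776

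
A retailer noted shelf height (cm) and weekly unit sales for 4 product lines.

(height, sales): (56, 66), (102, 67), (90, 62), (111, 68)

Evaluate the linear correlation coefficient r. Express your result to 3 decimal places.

n = 4, Σx = 359, Σy = 263, Σx² = 33961, Σy² = 17313, Σxy = 23658
nΣxy − ΣxΣy = 94632 − 94417 = 215
nΣx² − (Σx)² = 135844 − 128881 = 6963; nΣy² − (Σy)² = 69252 − 69169 = 83
r = 215 / √(6963 × 83) = 215 / 760.2164 ≈ 0.283

0.283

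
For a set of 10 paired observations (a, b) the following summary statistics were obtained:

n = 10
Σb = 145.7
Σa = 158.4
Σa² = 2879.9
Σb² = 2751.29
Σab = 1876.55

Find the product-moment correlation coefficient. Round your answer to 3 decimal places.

-0.893

r = (nΣab − ΣaΣb) / √[(nΣa² − (Σa)²)(nΣb² − (Σb)²)]
Numerator: 10×1876.55 − 158.4×145.7 = -4313.38
Denominator: √[(28799 − 25090.56)(27512.9 − 21228.49)] = √[3708.44 × 6284.41] = 4827.5623
r = -4313.38 / 4827.5623 ≈ -0.893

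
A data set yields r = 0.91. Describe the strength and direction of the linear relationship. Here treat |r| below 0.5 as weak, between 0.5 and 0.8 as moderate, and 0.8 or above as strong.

r = 0.91 > 0 so the relationship is positive.
|r| = 0.91, which falls in the strong range.

strong positive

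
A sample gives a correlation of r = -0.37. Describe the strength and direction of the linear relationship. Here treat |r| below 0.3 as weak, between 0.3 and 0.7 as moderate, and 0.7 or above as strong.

r = -0.37 < 0 so the relationship is negative.
|r| = 0.37, which falls in the moderate range.

moderate negative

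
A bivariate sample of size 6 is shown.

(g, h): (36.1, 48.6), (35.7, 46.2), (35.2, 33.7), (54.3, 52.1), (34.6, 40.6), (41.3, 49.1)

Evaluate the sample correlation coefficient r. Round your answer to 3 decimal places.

0.643

n = 6, Σg = 237.2, Σh = 270.3, Σg² = 9668.08, Σh² = 12405.67, Σgh = 10851.66
nΣgh − ΣgΣh = 65109.96 − 64115.16 = 994.8
nΣg² − (Σg)² = 58008.48 − 56263.84 = 1744.64; nΣh² − (Σh)² = 74434.02 − 73062.09 = 1371.93
r = 994.8 / √(1744.64 × 1371.93) = 994.8 / 1547.1018 ≈ 0.643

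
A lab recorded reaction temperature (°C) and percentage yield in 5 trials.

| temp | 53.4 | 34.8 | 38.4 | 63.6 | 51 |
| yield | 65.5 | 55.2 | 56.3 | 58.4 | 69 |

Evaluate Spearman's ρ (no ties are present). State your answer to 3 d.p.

0.600

Rank temp: 4, 1, 2, 5, 3
Rank yield: 4, 1, 2, 3, 5
d = rank(temp) − rank(yield): 0, 0, 0, 2, -2; Σd² = 8
ρ = 1 − 6Σd² / [n(n²−1)] = 1 − 6×8 / (5×24) = 1 − 48/120 ≈ 0.600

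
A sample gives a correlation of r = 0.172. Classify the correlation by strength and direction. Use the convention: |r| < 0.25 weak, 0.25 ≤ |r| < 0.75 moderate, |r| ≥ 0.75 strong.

r = 0.172 > 0 so the relationship is positive.
|r| = 0.172, which falls in the weak range.

weak positive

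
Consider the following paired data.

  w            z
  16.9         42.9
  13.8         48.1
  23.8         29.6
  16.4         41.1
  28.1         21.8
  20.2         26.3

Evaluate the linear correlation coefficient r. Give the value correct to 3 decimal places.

-0.922

n = 6, Σw = 119.2, Σz = 209.8, Σw² = 2509.1, Σz² = 7886.32, Σwz = 3911.15
nΣwz − ΣwΣz = 23466.9 − 25008.16 = -1541.26
nΣw² − (Σw)² = 15054.6 − 14208.64 = 845.96; nΣz² − (Σz)² = 47317.92 − 44016.04 = 3301.88
r = -1541.26 / √(845.96 × 3301.88) = -1541.26 / 1671.3044 ≈ -0.922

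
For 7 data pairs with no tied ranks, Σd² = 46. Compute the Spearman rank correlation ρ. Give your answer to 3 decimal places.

ρ = 1 − 6Σd² / [n(n²−1)] = 1 − 6×46 / (7×48)
  = 1 − 276/336 = 1 − 0.8214 ≈ 0.179

0.179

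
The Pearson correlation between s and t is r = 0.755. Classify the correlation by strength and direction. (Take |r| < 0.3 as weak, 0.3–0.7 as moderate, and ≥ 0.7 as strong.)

r = 0.755 > 0 so the relationship is positive.
|r| = 0.755, which falls in the strong range.

strong positive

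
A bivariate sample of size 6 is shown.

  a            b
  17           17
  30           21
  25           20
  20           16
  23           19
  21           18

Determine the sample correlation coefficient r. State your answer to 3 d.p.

0.902

n = 6, Σa = 136, Σb = 111, Σa² = 3184, Σb² = 2071, Σab = 2554
nΣab − ΣaΣb = 15324 − 15096 = 228
nΣa² − (Σa)² = 19104 − 18496 = 608; nΣb² − (Σb)² = 12426 − 12321 = 105
r = 228 / √(608 × 105) = 228 / 252.6658 ≈ 0.902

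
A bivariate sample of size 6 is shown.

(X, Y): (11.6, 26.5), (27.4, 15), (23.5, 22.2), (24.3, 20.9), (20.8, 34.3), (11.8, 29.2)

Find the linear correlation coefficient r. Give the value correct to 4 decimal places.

n = 6, ΣX = 119.4, ΣY = 148.1, ΣX² = 2599.94, ΣY² = 3886.03, ΣXY = 2805.97
nΣXY − ΣXΣY = 16835.82 − 17683.14 = -847.32
nΣX² − (ΣX)² = 15599.64 − 14256.36 = 1343.28; nΣY² − (ΣY)² = 23316.18 − 21933.61 = 1382.57
r = -847.32 / √(1343.28 × 1382.57) = -847.32 / 1362.7834 ≈ -0.6218

-0.6218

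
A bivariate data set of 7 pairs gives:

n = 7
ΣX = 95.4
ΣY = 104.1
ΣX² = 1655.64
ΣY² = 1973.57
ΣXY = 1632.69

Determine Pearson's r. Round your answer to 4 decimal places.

0.5502

r = (nΣXY − ΣXΣY) / √[(nΣX² − (ΣX)²)(nΣY² − (ΣY)²)]
Numerator: 7×1632.69 − 95.4×104.1 = 1497.69
Denominator: √[(11589.48 − 9101.16)(13814.99 − 10836.81)] = √[2488.32 × 2978.18] = 2722.2536
r = 1497.69 / 2722.2536 ≈ 0.5502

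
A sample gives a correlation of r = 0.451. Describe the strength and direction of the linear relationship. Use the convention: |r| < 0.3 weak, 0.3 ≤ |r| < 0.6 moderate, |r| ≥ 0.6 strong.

r = 0.451 > 0 so the relationship is positive.
|r| = 0.451, which falls in the moderate range.

moderate positive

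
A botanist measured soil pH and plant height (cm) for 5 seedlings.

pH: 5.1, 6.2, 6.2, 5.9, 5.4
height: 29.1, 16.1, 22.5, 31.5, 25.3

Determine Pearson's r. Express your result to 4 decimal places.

-0.5838

n = 5, Σx = 28.8, Σy = 124.5, Σx² = 166.86, Σy² = 3244.61, Σxy = 710.2
nΣxy − ΣxΣy = 3551 − 3585.6 = -34.6
nΣx² − (Σx)² = 834.3 − 829.44 = 4.86; nΣy² − (Σy)² = 16223.05 − 15500.25 = 722.8
r = -34.6 / √(4.86 × 722.8) = -34.6 / 59.2689 ≈ -0.5838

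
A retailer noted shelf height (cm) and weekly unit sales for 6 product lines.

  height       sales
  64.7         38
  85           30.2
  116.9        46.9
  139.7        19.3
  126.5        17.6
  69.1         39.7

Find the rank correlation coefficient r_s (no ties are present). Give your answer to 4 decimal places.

Rank height: 1, 3, 4, 6, 5, 2
Rank sales: 4, 3, 6, 2, 1, 5
d = rank(height) − rank(sales): -3, 0, -2, 4, 4, -3; Σd² = 54
ρ = 1 − 6Σd² / [n(n²−1)] = 1 − 6×54 / (6×35) = 1 − 324/210 ≈ -0.5429

-0.5429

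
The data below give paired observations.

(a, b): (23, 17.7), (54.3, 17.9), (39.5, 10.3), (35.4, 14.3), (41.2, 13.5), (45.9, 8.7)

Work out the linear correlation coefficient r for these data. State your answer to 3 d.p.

n = 6, Σa = 239.3, Σb = 82.4, Σa² = 10095.15, Σb² = 1202.22, Σab = 3247.67
nΣab − ΣaΣb = 19486.02 − 19718.32 = -232.3
nΣa² − (Σa)² = 60570.9 − 57264.49 = 3306.41; nΣb² − (Σb)² = 7213.32 − 6789.76 = 423.56
r = -232.3 / √(3306.41 × 423.56) = -232.3 / 1183.4116 ≈ -0.196

-0.196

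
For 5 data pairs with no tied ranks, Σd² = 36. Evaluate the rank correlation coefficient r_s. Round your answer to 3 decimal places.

ρ = 1 − 6Σd² / [n(n²−1)] = 1 − 6×36 / (5×24)
  = 1 − 216/120 = 1 − 1.8000 ≈ -0.800

-0.800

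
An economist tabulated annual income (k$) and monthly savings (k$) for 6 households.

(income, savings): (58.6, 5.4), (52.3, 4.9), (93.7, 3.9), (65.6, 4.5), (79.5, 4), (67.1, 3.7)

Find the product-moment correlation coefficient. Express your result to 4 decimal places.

n = 6, Σx = 416.8, Σy = 26.4, Σx² = 30074.96, Σy² = 118.32, Σxy = 1799.61
nΣxy − ΣxΣy = 10797.66 − 11003.52 = -205.86
nΣx² − (Σx)² = 180449.76 − 173722.24 = 6727.52; nΣy² − (Σy)² = 709.92 − 696.96 = 12.96
r = -205.86 / √(6727.52 × 12.96) = -205.86 / 295.2773 ≈ -0.6972

-0.6972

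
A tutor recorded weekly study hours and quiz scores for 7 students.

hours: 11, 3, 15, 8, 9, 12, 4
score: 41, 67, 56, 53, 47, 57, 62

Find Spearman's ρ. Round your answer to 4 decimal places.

Rank hours: 5, 1, 7, 3, 4, 6, 2
Rank score: 1, 7, 4, 3, 2, 5, 6
d = rank(hours) − rank(score): 4, -6, 3, 0, 2, 1, -4; Σd² = 82
ρ = 1 − 6Σd² / [n(n²−1)] = 1 − 6×82 / (7×48) = 1 − 492/336 ≈ -0.4643

-0.4643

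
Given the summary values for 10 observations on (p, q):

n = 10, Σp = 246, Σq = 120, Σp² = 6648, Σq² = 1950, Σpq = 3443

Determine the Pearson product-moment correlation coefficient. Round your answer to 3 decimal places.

r = (nΣpq − ΣpΣq) / √[(nΣp² − (Σp)²)(nΣq² − (Σq)²)]
Numerator: 10×3443 − 246×120 = 4910
Denominator: √[(66480 − 60516)(19500 − 14400)] = √[5964 × 5100] = 5515.1065
r = 4910 / 5515.1065 ≈ 0.890

0.890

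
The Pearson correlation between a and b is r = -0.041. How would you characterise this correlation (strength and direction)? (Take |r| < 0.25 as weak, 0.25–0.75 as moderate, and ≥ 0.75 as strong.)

r = -0.041 < 0 so the relationship is negative.
|r| = 0.041, which falls in the weak range.

weak negative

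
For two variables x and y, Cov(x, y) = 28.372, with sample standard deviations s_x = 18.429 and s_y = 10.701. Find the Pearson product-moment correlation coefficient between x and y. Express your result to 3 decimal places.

0.144

r = Cov(x,y) / (s_x · s_y) = 28.372 / (18.429 × 10.701)
  = 28.372 / 197.2087 ≈ 0.144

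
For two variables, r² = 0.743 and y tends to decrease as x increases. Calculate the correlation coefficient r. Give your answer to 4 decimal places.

|r| = √0.743 = 0.8620
The association is negative, so r = −0.8620.

-0.8620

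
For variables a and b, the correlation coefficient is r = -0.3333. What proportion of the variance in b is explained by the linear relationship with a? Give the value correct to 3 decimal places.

r² = (-0.3333)² = 0.111

0.111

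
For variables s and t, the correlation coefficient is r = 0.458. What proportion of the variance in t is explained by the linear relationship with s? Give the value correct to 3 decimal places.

0.210

r² = (0.458)² = 0.210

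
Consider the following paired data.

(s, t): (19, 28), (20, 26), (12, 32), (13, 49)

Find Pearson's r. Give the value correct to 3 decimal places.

-0.679

n = 4, Σs = 64, Σt = 135, Σs² = 1074, Σt² = 4885, Σst = 2073
nΣst − ΣsΣt = 8292 − 8640 = -348
nΣs² − (Σs)² = 4296 − 4096 = 200; nΣt² − (Σt)² = 19540 − 18225 = 1315
r = -348 / √(200 × 1315) = -348 / 512.8353 ≈ -0.679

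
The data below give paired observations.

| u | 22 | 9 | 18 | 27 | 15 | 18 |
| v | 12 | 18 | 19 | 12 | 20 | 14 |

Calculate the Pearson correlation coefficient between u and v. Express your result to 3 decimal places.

-0.744

n = 6, Σu = 109, Σv = 95, Σu² = 2167, Σv² = 1569, Σuv = 1644
nΣuv − ΣuΣv = 9864 − 10355 = -491
nΣu² − (Σu)² = 13002 − 11881 = 1121; nΣv² − (Σv)² = 9414 − 9025 = 389
r = -491 / √(1121 × 389) = -491 / 660.3552 ≈ -0.744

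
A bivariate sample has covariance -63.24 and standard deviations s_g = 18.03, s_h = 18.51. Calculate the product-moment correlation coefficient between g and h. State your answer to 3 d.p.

-0.189

r = Cov(g,h) / (s_g · s_h) = -63.24 / (18.03 × 18.51)
  = -63.24 / 333.7353 ≈ -0.189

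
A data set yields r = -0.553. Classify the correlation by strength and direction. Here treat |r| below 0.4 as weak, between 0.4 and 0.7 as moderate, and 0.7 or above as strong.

r = -0.553 < 0 so the relationship is negative.
|r| = 0.553, which falls in the moderate range.

moderate negative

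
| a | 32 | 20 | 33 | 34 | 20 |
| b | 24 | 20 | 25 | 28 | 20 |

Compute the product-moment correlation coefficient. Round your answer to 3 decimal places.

n = 5, Σa = 139, Σb = 117, Σa² = 4069, Σb² = 2785, Σab = 3345
nΣab − ΣaΣb = 16725 − 16263 = 462
nΣa² − (Σa)² = 20345 − 19321 = 1024; nΣb² − (Σb)² = 13925 − 13689 = 236
r = 462 / √(1024 × 236) = 462 / 491.5933 ≈ 0.940

0.940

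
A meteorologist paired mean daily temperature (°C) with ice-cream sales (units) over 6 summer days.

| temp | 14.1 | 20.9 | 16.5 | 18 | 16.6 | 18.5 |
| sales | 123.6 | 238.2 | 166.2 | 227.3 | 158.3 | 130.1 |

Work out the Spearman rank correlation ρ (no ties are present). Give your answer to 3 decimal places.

0.600

Rank temp: 1, 6, 2, 4, 3, 5
Rank sales: 1, 6, 4, 5, 3, 2
d = rank(temp) − rank(sales): 0, 0, -2, -1, 0, 3; Σd² = 14
ρ = 1 − 6Σd² / [n(n²−1)] = 1 − 6×14 / (6×35) = 1 − 84/210 ≈ 0.600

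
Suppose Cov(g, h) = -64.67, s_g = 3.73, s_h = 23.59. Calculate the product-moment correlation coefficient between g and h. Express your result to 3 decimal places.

r = Cov(g,h) / (s_g · s_h) = -64.67 / (3.73 × 23.59)
  = -64.67 / 87.9907 ≈ -0.735

-0.735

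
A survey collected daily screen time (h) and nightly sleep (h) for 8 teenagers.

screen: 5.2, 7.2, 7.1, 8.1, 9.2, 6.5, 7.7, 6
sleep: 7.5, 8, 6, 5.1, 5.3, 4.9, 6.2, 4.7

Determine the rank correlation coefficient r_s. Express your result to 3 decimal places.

0.048

Rank screen: 1, 5, 4, 7, 8, 3, 6, 2
Rank sleep: 7, 8, 5, 3, 4, 2, 6, 1
d = rank(screen) − rank(sleep): -6, -3, -1, 4, 4, 1, 0, 1; Σd² = 80
ρ = 1 − 6Σd² / [n(n²−1)] = 1 − 6×80 / (8×63) = 1 − 480/504 ≈ 0.048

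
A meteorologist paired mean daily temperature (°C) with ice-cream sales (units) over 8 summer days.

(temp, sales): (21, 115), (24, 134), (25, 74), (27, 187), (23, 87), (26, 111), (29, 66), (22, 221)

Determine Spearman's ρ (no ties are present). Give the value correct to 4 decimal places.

Rank temp: 1, 4, 5, 7, 3, 6, 8, 2
Rank sales: 5, 6, 2, 7, 3, 4, 1, 8
d = rank(temp) − rank(sales): -4, -2, 3, 0, 0, 2, 7, -6; Σd² = 118
ρ = 1 − 6Σd² / [n(n²−1)] = 1 − 6×118 / (8×63) = 1 − 708/504 ≈ -0.4048

-0.4048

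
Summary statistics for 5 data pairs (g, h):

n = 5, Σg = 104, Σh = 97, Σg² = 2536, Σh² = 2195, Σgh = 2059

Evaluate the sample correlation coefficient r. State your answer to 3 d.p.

r = (nΣgh − ΣgΣh) / √[(nΣg² − (Σg)²)(nΣh² − (Σh)²)]
Numerator: 5×2059 − 104×97 = 207
Denominator: √[(12680 − 10816)(10975 − 9409)] = √[1864 × 1566] = 1708.5151
r = 207 / 1708.5151 ≈ 0.121

0.121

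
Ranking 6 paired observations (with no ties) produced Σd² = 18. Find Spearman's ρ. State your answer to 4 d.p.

ρ = 1 − 6Σd² / [n(n²−1)] = 1 − 6×18 / (6×35)
  = 1 − 108/210 = 1 − 0.51429 ≈ 0.4857

0.4857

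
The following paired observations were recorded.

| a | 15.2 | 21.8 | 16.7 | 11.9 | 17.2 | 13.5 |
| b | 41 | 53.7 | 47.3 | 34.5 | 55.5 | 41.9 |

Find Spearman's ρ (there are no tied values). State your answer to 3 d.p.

0.886

Rank a: 3, 6, 4, 1, 5, 2
Rank b: 2, 5, 4, 1, 6, 3
d = rank(a) − rank(b): 1, 1, 0, 0, -1, -1; Σd² = 4
ρ = 1 − 6Σd² / [n(n²−1)] = 1 − 6×4 / (6×35) = 1 − 24/210 ≈ 0.886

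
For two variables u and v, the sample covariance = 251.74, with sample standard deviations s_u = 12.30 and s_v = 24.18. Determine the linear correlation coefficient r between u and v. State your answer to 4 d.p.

0.8464

r = Cov(u,v) / (s_u · s_v) = 251.74 / (12.30 × 24.18)
  = 251.74 / 297.4140 ≈ 0.8464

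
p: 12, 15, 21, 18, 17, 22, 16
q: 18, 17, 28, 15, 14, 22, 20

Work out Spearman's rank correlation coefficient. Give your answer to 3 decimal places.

0.393

Rank p: 1, 2, 6, 5, 4, 7, 3
Rank q: 4, 3, 7, 2, 1, 6, 5
d = rank(p) − rank(q): -3, -1, -1, 3, 3, 1, -2; Σd² = 34
ρ = 1 − 6Σd² / [n(n²−1)] = 1 − 6×34 / (7×48) = 1 − 204/336 ≈ 0.393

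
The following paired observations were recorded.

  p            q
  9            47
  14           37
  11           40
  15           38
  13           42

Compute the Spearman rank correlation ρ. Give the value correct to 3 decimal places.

-0.800

Rank p: 1, 4, 2, 5, 3
Rank q: 5, 1, 3, 2, 4
d = rank(p) − rank(q): -4, 3, -1, 3, -1; Σd² = 36
ρ = 1 − 6Σd² / [n(n²−1)] = 1 − 6×36 / (5×24) = 1 − 216/120 ≈ -0.800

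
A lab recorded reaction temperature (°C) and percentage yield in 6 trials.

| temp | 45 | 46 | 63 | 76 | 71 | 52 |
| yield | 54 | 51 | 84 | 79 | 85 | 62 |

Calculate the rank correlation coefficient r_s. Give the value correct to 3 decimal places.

0.771

Rank temp: 1, 2, 4, 6, 5, 3
Rank yield: 2, 1, 5, 4, 6, 3
d = rank(temp) − rank(yield): -1, 1, -1, 2, -1, 0; Σd² = 8
ρ = 1 − 6Σd² / [n(n²−1)] = 1 − 6×8 / (6×35) = 1 − 48/210 ≈ 0.771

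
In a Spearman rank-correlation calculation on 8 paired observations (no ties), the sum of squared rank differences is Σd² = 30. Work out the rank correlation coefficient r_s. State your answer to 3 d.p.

0.643

ρ = 1 − 6Σd² / [n(n²−1)] = 1 − 6×30 / (8×63)
  = 1 − 180/504 = 1 − 0.3571 ≈ 0.643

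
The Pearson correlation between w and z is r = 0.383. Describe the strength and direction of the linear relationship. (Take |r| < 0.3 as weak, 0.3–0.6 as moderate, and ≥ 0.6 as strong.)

r = 0.383 > 0 so the relationship is positive.
|r| = 0.383, which falls in the moderate range.

moderate positive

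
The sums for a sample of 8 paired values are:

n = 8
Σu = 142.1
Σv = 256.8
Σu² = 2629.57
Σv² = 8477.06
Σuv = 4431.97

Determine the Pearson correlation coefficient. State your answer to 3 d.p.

r = (nΣuv − ΣuΣv) / √[(nΣu² − (Σu)²)(nΣv² − (Σv)²)]
Numerator: 8×4431.97 − 142.1×256.8 = -1035.52
Denominator: √[(21036.56 − 20192.41)(67816.48 − 65946.24)] = √[844.15 × 1870.24] = 1256.4884
r = -1035.52 / 1256.4884 ≈ -0.824

-0.824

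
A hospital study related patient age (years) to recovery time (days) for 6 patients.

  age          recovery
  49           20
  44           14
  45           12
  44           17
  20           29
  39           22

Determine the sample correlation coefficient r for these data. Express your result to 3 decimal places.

-0.807

n = 6, Σx = 241, Σy = 114, Σx² = 10219, Σy² = 2354, Σxy = 4322
nΣxy − ΣxΣy = 25932 − 27474 = -1542
nΣx² − (Σx)² = 61314 − 58081 = 3233; nΣy² − (Σy)² = 14124 − 12996 = 1128
r = -1542 / √(3233 × 1128) = -1542 / 1909.6659 ≈ -0.807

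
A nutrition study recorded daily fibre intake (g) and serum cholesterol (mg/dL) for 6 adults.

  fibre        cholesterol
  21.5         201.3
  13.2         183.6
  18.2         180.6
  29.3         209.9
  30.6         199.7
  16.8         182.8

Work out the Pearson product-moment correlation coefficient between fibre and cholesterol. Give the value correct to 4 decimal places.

0.8408

n = 6, Σx = 129.6, Σy = 1157.9, Σx² = 3044.82, Σy² = 224200.95, Σxy = 25370.32
nΣxy − ΣxΣy = 152221.92 − 150063.84 = 2158.08
nΣx² − (Σx)² = 18268.92 − 16796.16 = 1472.76; nΣy² − (Σy)² = 1345205.7 − 1340732.41 = 4473.29
r = 2158.08 / √(1472.76 × 4473.29) = 2158.08 / 2566.7260 ≈ 0.8408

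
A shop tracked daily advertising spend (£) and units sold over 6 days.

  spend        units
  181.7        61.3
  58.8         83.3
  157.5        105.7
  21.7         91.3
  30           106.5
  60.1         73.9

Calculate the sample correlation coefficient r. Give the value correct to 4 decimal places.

n = 6, Σx = 509.8, Σy = 522, Σx² = 66261.48, Σy² = 47008.22, Σxy = 42301.6
nΣxy − ΣxΣy = 253809.6 − 266115.6 = -12306
nΣx² − (Σx)² = 397568.88 − 259896.04 = 137672.84; nΣy² − (Σy)² = 282049.32 − 272484 = 9565.32
r = -12306 / √(137672.84 × 9565.32) = -12306 / 36288.9070 ≈ -0.3391

-0.3391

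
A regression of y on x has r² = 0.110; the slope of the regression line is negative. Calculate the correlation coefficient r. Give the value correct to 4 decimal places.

-0.3317

|r| = √0.110 = 0.3317
The association is negative, so r = −0.3317.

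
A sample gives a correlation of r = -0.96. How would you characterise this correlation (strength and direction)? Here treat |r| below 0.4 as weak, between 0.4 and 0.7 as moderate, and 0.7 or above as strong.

r = -0.96 < 0 so the relationship is negative.
|r| = 0.96, which falls in the strong range.

strong negative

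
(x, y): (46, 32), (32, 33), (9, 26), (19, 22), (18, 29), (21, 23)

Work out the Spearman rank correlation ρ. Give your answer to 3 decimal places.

Rank x: 6, 5, 1, 3, 2, 4
Rank y: 5, 6, 3, 1, 4, 2
d = rank(x) − rank(y): 1, -1, -2, 2, -2, 2; Σd² = 18
ρ = 1 − 6Σd² / [n(n²−1)] = 1 − 6×18 / (6×35) = 1 − 108/210 ≈ 0.486

0.486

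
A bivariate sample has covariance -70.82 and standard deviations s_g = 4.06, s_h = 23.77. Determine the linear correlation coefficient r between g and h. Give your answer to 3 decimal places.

r = Cov(g,h) / (s_g · s_h) = -70.82 / (4.06 × 23.77)
  = -70.82 / 96.5062 ≈ -0.734

-0.734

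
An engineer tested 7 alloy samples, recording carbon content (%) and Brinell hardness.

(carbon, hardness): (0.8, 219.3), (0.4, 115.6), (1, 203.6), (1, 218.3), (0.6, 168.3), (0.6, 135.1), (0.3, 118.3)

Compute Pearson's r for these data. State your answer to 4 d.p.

n = 7, Σx = 4.7, Σy = 1178.5, Σx² = 3.61, Σy² = 211135.49, Σxy = 861.11
nΣxy − ΣxΣy = 6027.77 − 5538.95 = 488.82
nΣx² − (Σx)² = 25.27 − 22.09 = 3.18; nΣy² − (Σy)² = 1477948.43 − 1388862.25 = 89086.18
r = 488.82 / √(3.18 × 89086.18) = 488.82 / 532.2537 ≈ 0.9184

0.9184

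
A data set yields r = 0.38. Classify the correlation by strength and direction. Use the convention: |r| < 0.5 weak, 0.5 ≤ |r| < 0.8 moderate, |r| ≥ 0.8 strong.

weak positive

r = 0.38 > 0 so the relationship is positive.
|r| = 0.38, which falls in the weak range.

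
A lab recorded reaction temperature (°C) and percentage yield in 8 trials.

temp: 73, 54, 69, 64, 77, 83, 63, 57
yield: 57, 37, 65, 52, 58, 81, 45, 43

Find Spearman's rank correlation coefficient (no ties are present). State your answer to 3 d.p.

0.929

Rank temp: 6, 1, 5, 4, 7, 8, 3, 2
Rank yield: 5, 1, 7, 4, 6, 8, 3, 2
d = rank(temp) − rank(yield): 1, 0, -2, 0, 1, 0, 0, 0; Σd² = 6
ρ = 1 − 6Σd² / [n(n²−1)] = 1 − 6×6 / (8×63) = 1 − 36/504 ≈ 0.929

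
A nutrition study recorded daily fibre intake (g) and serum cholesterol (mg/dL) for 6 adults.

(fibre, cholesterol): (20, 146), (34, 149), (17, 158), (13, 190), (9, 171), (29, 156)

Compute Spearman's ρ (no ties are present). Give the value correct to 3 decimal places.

Rank fibre: 4, 6, 3, 2, 1, 5
Rank cholesterol: 1, 2, 4, 6, 5, 3
d = rank(fibre) − rank(cholesterol): 3, 4, -1, -4, -4, 2; Σd² = 62
ρ = 1 − 6Σd² / [n(n²−1)] = 1 − 6×62 / (6×35) = 1 − 372/210 ≈ -0.771

-0.771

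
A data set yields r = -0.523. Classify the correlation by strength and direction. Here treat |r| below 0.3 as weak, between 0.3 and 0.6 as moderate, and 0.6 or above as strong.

r = -0.523 < 0 so the relationship is negative.
|r| = 0.523, which falls in the moderate range.

moderate negative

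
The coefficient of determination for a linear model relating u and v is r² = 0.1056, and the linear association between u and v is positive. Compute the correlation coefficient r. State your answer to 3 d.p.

0.325

|r| = √0.1056 = 0.325
The association is positive, so r = 0.325.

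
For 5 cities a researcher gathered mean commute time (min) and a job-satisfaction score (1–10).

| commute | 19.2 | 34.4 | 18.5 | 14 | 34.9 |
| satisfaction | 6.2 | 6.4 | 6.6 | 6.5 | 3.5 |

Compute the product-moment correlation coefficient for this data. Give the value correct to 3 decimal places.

-0.627

n = 5, Σx = 121, Σy = 29.2, Σx² = 3308.26, Σy² = 177.46, Σxy = 674.45
nΣxy − ΣxΣy = 3372.25 − 3533.2 = -160.95
nΣx² − (Σx)² = 16541.3 − 14641 = 1900.3; nΣy² − (Σy)² = 887.3 − 852.64 = 34.66
r = -160.95 / √(1900.3 × 34.66) = -160.95 / 256.6406 ≈ -0.627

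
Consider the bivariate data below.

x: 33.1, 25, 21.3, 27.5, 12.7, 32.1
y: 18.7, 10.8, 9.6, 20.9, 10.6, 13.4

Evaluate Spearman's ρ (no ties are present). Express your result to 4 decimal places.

Rank x: 6, 3, 2, 4, 1, 5
Rank y: 5, 3, 1, 6, 2, 4
d = rank(x) − rank(y): 1, 0, 1, -2, -1, 1; Σd² = 8
ρ = 1 − 6Σd² / [n(n²−1)] = 1 − 6×8 / (6×35) = 1 − 48/210 ≈ 0.7714

0.7714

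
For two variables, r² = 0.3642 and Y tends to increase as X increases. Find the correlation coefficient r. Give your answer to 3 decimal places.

0.603

|r| = √0.3642 = 0.603
The association is positive, so r = 0.603.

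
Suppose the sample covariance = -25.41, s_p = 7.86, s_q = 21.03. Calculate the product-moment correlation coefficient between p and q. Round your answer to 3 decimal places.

r = Cov(p,q) / (s_p · s_q) = -25.41 / (7.86 × 21.03)
  = -25.41 / 165.2958 ≈ -0.154

-0.154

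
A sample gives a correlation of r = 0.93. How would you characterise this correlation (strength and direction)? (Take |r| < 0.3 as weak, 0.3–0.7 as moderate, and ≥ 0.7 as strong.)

strong positive

r = 0.93 > 0 so the relationship is positive.
|r| = 0.93, which falls in the strong range.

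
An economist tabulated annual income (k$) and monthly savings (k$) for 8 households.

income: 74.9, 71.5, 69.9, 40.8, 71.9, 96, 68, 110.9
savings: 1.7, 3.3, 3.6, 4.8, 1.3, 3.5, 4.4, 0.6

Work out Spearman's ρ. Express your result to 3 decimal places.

-0.833

Rank income: 6, 4, 3, 1, 5, 7, 2, 8
Rank savings: 3, 4, 6, 8, 2, 5, 7, 1
d = rank(income) − rank(savings): 3, 0, -3, -7, 3, 2, -5, 7; Σd² = 154
ρ = 1 − 6Σd² / [n(n²−1)] = 1 − 6×154 / (8×63) = 1 − 924/504 ≈ -0.833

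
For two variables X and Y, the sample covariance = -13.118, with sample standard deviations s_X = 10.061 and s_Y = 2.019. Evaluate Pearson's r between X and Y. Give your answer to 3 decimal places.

r = Cov(X,Y) / (s_X · s_Y) = -13.118 / (10.061 × 2.019)
  = -13.118 / 20.3132 ≈ -0.646

-0.646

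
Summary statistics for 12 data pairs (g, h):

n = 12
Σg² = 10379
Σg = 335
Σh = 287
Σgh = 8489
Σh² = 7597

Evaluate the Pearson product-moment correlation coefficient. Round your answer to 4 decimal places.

0.5497

r = (nΣgh − ΣgΣh) / √[(nΣg² − (Σg)²)(nΣh² − (Σh)²)]
Numerator: 12×8489 − 335×287 = 5723
Denominator: √[(124548 − 112225)(91164 − 82369)] = √[12323 × 8795] = 10410.6093
r = 5723 / 10410.6093 ≈ 0.5497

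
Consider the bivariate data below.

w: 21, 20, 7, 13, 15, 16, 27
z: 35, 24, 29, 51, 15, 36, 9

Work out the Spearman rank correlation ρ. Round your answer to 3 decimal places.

-0.429

Rank w: 6, 5, 1, 2, 3, 4, 7
Rank z: 5, 3, 4, 7, 2, 6, 1
d = rank(w) − rank(z): 1, 2, -3, -5, 1, -2, 6; Σd² = 80
ρ = 1 − 6Σd² / [n(n²−1)] = 1 − 6×80 / (7×48) = 1 − 480/336 ≈ -0.429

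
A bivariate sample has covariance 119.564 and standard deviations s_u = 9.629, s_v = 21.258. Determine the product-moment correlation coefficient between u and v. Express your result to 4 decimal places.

r = Cov(u,v) / (s_u · s_v) = 119.564 / (9.629 × 21.258)
  = 119.564 / 204.6933 ≈ 0.5841

0.5841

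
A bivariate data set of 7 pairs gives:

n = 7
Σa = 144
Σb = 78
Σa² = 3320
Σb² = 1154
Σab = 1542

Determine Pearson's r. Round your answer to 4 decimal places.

r = (nΣab − ΣaΣb) / √[(nΣa² − (Σa)²)(nΣb² − (Σb)²)]
Numerator: 7×1542 − 144×78 = -438
Denominator: √[(23240 − 20736)(8078 − 6084)] = √[2504 × 1994] = 2234.4968
r = -438 / 2234.4968 ≈ -0.1960

-0.1960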